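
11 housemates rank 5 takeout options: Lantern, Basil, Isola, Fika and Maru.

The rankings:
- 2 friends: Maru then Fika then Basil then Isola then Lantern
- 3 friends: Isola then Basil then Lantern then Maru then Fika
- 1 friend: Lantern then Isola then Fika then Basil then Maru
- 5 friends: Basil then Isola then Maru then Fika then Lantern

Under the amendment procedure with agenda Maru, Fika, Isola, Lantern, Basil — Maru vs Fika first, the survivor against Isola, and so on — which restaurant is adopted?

Round 1: Maru vs Fika — 10–1, Maru advances.
Round 2: Maru vs Isola — 2–9, Isola advances.
Round 3: Isola vs Lantern — 10–1, Isola advances.
Round 4: Isola vs Basil — 4–7, Basil advances.
The agenda winner is Basil.

Basil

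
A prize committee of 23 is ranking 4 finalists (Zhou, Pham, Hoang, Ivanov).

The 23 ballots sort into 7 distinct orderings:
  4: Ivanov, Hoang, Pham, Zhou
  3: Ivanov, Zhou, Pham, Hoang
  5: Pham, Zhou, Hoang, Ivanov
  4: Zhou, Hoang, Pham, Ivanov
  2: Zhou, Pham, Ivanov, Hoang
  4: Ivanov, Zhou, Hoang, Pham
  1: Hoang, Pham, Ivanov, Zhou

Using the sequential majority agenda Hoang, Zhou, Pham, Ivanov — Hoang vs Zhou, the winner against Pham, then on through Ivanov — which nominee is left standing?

Ivanov

Round 1: Hoang vs Zhou — 5–18, Zhou advances.
Round 2: Zhou vs Pham — 13–10, Zhou advances.
Round 3: Zhou vs Ivanov — 11–12, Ivanov advances.
The agenda winner is Ivanov.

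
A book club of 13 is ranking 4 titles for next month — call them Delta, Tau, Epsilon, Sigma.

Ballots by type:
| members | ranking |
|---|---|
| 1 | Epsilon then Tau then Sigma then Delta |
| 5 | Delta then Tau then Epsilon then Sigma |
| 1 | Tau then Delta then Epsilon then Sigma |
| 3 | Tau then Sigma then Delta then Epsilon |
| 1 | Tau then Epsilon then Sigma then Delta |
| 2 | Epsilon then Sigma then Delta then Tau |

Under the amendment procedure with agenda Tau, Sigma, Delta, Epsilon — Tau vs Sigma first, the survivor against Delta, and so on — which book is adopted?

Delta

Round 1: Tau vs Sigma — 11–2, Tau advances.
Round 2: Tau vs Delta — 6–7, Delta advances.
Round 3: Delta vs Epsilon — 9–4, Delta advances.
Delta survives the agenda.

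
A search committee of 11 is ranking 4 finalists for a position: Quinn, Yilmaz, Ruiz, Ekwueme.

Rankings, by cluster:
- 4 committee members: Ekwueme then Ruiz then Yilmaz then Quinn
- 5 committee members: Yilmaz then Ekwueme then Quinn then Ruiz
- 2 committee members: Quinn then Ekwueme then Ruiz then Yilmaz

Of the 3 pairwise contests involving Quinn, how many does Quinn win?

1

Quinn against each rival (11 committee members):
Quinn vs Yilmaz: Quinn preferred on 2 ballots; Yilmaz wins 9–2.
Quinn vs Ruiz: Quinn preferred on 5+2 = 7 ballots; Quinn wins 7–4.
Quinn vs Ekwueme: 2 to 9, Ekwueme.
Quinn beats Ruiz; loses to Yilmaz, Ekwueme — 1 pairwise win.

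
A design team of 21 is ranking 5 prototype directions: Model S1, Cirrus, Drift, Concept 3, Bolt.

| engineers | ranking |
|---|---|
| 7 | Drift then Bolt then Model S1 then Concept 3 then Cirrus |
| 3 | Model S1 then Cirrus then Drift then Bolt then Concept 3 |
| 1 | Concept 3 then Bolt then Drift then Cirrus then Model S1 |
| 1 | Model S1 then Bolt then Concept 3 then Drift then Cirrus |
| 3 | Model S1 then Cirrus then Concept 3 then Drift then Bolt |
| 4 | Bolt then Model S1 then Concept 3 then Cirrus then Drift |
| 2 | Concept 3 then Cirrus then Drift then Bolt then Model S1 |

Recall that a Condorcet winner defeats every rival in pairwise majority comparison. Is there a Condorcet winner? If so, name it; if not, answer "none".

none

Pairwise majorities:
Model S1 vs Cirrus: Model S1 wins 18–3.
Model S1 vs Drift: Model S1 wins 11–10.
Model S1–Concept 3: Model S1 18–3.
Model S1–Bolt: Bolt 14–7.
Cirrus vs Drift: Cirrus, 12–9.
Cirrus vs Concept 3: Concept 3, 15–6.
Cirrus vs Bolt: Bolt wins 13–8.
Drift vs Concept 3: Concept 3 wins 11–10.
Drift vs Bolt: Drift, 15–6.
Concept 3 vs Bolt: Bolt, 15–6.
No design is unbeaten: Model S1 loses to Bolt; Cirrus loses to Model S1; Drift loses to Model S1; Concept 3 loses to Model S1; Bolt loses to Drift. In particular Model S1 → Drift → Bolt → Model S1 is a majority cycle — no Condorcet winner exists.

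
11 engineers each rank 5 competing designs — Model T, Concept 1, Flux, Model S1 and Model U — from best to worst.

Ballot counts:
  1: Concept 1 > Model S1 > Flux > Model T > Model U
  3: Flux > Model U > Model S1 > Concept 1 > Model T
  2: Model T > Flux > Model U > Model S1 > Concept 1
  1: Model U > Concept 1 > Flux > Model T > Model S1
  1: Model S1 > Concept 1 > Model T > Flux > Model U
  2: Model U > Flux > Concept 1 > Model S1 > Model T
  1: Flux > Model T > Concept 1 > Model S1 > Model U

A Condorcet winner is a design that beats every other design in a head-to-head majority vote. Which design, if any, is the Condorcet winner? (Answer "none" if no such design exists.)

Flux

Head-to-head results (11 engineers):
Model T vs Concept 1: Model T is ranked higher on 2+1 = 3 ballots, Concept 1 on 8. Concept 1 wins 8–3.
Model T vs Flux: Model T is ranked higher on 2+1 = 3 ballots, Flux on 8. Flux wins 8–3.
Model T vs Model S1: 2+1+1 = 4 for Model T, 7 for Model S1 — Model S1 by 7–4.
Model T vs Model U: 5 to 6, Model U.
Concept 1 vs Flux: Concept 1 is ranked higher on 1+1+1 = 3 ballots, Flux on 8. Flux wins 8–3.
Concept 1 vs Model S1: 5 to 6, Model S1.
Concept 1 vs Model U: Concept 1 preferred on 1+1+1 = 3 ballots; Model U wins 8–3.
Flux vs Model S1: Flux is ranked higher on 3+2+1+2+1 = 9 ballots, Model S1 on 2. Flux wins 9–2.
Flux vs Model U: Flux is ranked higher on 1+3+2+1+1 = 8 ballots, Model U on 3. Flux wins 8–3.
Model S1 vs Model U: 3 to 8, Model U.
Flux wins every pairwise contest, so Flux is the Condorcet winner.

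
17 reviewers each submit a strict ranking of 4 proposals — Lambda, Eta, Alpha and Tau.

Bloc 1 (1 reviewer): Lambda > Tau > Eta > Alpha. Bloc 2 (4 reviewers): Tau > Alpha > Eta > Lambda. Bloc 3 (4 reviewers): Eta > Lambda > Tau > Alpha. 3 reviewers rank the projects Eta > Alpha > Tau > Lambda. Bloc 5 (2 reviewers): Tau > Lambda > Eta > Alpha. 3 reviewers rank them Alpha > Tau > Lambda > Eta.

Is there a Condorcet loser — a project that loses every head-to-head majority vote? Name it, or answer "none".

Lambda

Pairwise majorities:
Lambda–Eta: Eta 11–6.
Lambda vs Alpha: 1+4+2 = 7 for Lambda, 10 for Alpha — Alpha by 10–7.
Lambda–Tau: Tau 12–5.
Eta vs Alpha: 10 to 7, Eta.
Eta vs Tau: 4+3 = 7 for Eta, 10 for Tau — Tau by 10–7.
Alpha–Tau: Tau 11–6.
Lambda is beaten in every head-to-head and is the Condorcet loser.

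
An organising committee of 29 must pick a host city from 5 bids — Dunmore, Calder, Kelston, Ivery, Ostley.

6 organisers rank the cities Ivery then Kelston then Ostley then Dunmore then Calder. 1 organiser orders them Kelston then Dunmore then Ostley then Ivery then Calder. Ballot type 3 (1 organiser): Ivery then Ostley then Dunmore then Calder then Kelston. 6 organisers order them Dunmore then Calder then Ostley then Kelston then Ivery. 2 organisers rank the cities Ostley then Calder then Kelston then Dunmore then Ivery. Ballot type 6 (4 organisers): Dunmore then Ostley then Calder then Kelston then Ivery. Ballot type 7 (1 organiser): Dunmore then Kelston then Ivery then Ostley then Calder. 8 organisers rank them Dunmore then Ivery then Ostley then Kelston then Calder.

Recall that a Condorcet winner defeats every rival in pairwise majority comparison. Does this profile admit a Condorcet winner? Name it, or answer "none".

Dunmore

Pairwise majorities:
Dunmore vs Calder: Dunmore wins 27–2.
Dunmore vs Kelston: Dunmore, 20–9.
Dunmore vs Ivery: Dunmore wins 22–7.
Dunmore–Ostley: Dunmore 20–9.
Calder vs Kelston: Kelston, 16–13.
Calder–Ivery: Ivery 17–12.
Calder–Ostley: Ostley 23–6.
Kelston vs Ivery: Ivery wins 15–14.
Kelston vs Ostley: Ostley, 21–8.
Ivery vs Ostley: Ivery, 16–13.
Dunmore defeats every rival head-to-head and is the Condorcet winner.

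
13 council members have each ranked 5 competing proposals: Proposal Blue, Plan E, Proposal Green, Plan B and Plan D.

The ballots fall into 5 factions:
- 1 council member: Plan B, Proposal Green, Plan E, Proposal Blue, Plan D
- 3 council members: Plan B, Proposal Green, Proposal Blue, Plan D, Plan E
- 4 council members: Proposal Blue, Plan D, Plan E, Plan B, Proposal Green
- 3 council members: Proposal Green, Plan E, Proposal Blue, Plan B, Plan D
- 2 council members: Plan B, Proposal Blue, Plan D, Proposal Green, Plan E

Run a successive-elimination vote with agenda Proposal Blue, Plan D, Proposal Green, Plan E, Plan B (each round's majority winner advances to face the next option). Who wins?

Round 1: Proposal Blue vs Plan D — 13–0, Proposal Blue advances.
Round 2: Proposal Blue vs Proposal Green — 6–7, Proposal Green advances.
Round 3: Proposal Green vs Plan E — 9–4, Proposal Green advances.
Round 4: Proposal Green vs Plan B — 3–10, Plan B advances.
Plan B survives the agenda.

Plan B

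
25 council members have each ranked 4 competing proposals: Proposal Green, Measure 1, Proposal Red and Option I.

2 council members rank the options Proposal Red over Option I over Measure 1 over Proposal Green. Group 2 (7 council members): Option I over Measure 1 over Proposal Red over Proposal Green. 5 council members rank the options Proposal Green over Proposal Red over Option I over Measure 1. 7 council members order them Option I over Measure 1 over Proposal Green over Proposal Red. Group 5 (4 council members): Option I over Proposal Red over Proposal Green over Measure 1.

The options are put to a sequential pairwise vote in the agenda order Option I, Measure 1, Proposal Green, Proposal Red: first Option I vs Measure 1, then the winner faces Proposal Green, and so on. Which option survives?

Round 1: Option I vs Measure 1 — 25–0, Option I advances.
Round 2: Option I vs Proposal Green — 20–5, Option I advances.
Round 3: Option I vs Proposal Red — 18–7, Option I advances.
Option I survives the agenda.

Option I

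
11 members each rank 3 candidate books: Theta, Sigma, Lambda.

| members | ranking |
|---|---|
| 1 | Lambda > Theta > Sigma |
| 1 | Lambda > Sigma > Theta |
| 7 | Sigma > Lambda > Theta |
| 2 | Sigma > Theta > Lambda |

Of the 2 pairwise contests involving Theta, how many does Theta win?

Theta against each rival (11 members):
Theta–Sigma: Sigma 10–1.
Theta vs Lambda: Lambda wins 9–2.
Theta beats no one; loses to Sigma, Lambda — 0 pairwise wins.

0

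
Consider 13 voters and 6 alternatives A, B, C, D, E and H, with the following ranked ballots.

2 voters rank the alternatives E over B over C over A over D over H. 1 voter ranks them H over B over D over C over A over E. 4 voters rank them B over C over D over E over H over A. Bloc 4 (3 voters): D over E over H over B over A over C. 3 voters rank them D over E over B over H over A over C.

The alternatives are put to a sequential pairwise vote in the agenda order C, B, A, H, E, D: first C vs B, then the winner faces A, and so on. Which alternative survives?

Round 1: C vs B — 0–13, B advances.
Round 2: B vs A — 13–0, B advances.
Round 3: B vs H — 9–4, B advances.
Round 4: B vs E — 5–8, E advances.
Round 5: E vs D — 2–11, D advances.
The agenda winner is D.

D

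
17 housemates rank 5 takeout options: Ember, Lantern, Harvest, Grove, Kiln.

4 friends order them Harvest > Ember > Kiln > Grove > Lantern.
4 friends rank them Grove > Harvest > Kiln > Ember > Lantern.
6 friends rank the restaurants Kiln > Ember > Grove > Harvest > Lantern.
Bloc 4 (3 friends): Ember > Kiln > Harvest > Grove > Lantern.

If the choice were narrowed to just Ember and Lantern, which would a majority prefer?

Ember

Ballots ranking Ember above Lantern: 4 + 4 + 6 + 3 = 17.
Ballots ranking Lantern above Ember: 17 − 17 = 0.
Ember wins the head-to-head 17–0.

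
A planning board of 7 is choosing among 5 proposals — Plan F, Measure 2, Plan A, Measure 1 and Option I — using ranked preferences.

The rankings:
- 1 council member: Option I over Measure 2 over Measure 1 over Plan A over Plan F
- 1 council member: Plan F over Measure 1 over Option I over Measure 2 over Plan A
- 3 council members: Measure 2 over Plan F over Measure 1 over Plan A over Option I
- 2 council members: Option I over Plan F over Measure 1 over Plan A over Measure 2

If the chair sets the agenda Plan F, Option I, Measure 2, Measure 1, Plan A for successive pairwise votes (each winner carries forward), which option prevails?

Round 1: Plan F vs Option I — 4–3, Plan F advances.
Round 2: Plan F vs Measure 2 — 3–4, Measure 2 advances.
Round 3: Measure 2 vs Measure 1 — 4–3, Measure 2 advances.
Round 4: Measure 2 vs Plan A — 5–2, Measure 2 advances.
The agenda winner is Measure 2.

Measure 2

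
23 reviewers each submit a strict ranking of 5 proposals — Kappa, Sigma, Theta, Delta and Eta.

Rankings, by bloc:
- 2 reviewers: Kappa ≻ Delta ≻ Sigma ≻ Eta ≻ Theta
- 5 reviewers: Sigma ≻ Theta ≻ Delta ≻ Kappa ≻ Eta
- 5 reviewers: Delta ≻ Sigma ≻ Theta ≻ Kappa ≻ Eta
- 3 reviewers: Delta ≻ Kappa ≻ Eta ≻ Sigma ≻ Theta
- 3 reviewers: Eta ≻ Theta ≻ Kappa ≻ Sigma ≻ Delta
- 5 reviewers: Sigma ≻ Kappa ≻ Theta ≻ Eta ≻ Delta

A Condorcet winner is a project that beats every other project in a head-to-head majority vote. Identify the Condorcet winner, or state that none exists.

Sigma

Pairwise majorities:
Kappa vs Sigma: 8 to 15, Sigma.
Kappa vs Theta: Kappa is ranked higher on 2+3+5 = 10 ballots, Theta on 13. Theta wins 13–10.
Kappa vs Delta: 2+3+5 = 10 for Kappa, 13 for Delta — Delta by 13–10.
Kappa vs Eta: Kappa, 20–3.
Sigma vs Theta: Sigma preferred on 2+5+5+3+5 = 20 ballots; Sigma wins 20–3.
Sigma vs Delta: 5+3+5 = 13 for Sigma, 10 for Delta — Sigma by 13–10.
Sigma vs Eta: Sigma preferred on 2+5+5+5 = 17 ballots; Sigma wins 17–6.
Theta vs Delta: 13 to 10, Theta.
Theta vs Eta: Theta preferred on 5+5+5 = 15 ballots; Theta wins 15–8.
Delta vs Eta: Delta wins 15–8.
Only Sigma has no losses; Sigma is the Condorcet winner.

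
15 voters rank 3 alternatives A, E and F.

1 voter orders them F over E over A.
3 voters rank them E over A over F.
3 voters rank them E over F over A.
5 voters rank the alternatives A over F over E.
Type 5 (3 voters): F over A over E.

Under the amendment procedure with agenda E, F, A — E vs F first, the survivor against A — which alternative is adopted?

Round 1: E vs F — 6–9, F advances.
Round 2: F vs A — 7–8, A advances.
A survives the agenda.

A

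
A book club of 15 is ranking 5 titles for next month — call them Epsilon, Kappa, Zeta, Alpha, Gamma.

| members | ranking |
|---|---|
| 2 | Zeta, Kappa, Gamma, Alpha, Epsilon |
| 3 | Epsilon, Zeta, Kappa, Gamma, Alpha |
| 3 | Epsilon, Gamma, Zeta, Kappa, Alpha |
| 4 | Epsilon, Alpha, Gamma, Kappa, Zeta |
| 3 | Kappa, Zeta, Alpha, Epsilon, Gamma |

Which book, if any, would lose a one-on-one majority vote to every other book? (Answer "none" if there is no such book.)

Alpha

Pairwise majorities:
Epsilon–Kappa: Epsilon 10–5.
Epsilon–Zeta: Epsilon 10–5.
Epsilon vs Alpha: 10 to 5, Epsilon.
Epsilon vs Gamma: Epsilon is ranked higher on 3+3+4+3 = 13 ballots, Gamma on 2. Epsilon wins 13–2.
Kappa vs Zeta: Zeta, 8–7.
Kappa vs Alpha: Kappa is ranked higher on 2+3+3+3 = 11 ballots, Alpha on 4. Kappa wins 11–4.
Kappa–Gamma: Kappa 8–7.
Zeta vs Alpha: Zeta, 11–4.
Zeta vs Gamma: Zeta is ranked higher on 2+3+3 = 8 ballots, Gamma on 7. Zeta wins 8–7.
Alpha vs Gamma: Alpha preferred on 4+3 = 7 ballots; Gamma wins 8–7.
Only Alpha has no wins; Alpha is the Condorcet loser.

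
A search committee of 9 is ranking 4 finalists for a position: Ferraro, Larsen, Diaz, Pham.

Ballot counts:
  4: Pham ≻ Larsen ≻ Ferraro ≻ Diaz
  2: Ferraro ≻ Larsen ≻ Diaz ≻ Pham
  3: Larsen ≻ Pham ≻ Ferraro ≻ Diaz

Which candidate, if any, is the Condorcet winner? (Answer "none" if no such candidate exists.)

Larsen

Head-to-head results (9 committee members):
Ferraro vs Larsen: Larsen, 7–2.
Ferraro–Diaz: Ferraro 9–0.
Ferraro vs Pham: Pham, 7–2.
Larsen–Diaz: Larsen 9–0.
Larsen vs Pham: Larsen, 5–4.
Diaz vs Pham: Pham wins 7–2.
Larsen wins every pairwise contest, so Larsen is the Condorcet winner.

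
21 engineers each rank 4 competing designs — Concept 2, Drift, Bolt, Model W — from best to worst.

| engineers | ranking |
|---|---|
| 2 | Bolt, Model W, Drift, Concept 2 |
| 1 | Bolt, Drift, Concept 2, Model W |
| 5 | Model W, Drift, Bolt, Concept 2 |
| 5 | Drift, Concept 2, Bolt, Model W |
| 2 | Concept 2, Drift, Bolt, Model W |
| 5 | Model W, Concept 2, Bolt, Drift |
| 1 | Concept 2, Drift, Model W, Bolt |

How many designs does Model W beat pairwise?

3

Model W against each rival (21 engineers):
Model W vs Concept 2: 12 to 9, Model W.
Model W vs Drift: Model W is ranked higher on 2+5+5 = 12 ballots, Drift on 9. Model W wins 12–9.
Model W vs Bolt: Model W is ranked higher on 5+5+1 = 11 ballots, Bolt on 10. Model W wins 11–10.
Model W beats Concept 2, Drift, Bolt — 3 pairwise wins.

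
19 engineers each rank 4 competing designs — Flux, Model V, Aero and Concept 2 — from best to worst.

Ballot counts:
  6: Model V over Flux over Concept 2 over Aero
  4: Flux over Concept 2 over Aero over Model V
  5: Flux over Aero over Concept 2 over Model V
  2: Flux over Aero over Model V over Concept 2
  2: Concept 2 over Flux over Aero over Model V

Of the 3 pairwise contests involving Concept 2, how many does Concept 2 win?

Concept 2 against each rival (19 engineers):
Concept 2 vs Flux: Concept 2 is ranked higher on 2 ballots, Flux on 17. Flux wins 17–2.
Concept 2 vs Model V: Concept 2 wins 11–8.
Concept 2 vs Aero: Concept 2 wins 12–7.
Concept 2 beats Model V, Aero; loses to Flux — 2 pairwise wins.

2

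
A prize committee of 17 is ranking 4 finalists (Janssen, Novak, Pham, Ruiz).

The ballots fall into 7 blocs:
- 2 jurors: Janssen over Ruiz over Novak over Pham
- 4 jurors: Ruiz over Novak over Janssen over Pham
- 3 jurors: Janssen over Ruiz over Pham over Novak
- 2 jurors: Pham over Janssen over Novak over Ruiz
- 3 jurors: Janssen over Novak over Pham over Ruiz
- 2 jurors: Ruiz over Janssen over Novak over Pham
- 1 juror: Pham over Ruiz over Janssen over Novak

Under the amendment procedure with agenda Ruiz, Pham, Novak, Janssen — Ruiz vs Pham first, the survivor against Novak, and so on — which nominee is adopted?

Round 1: Ruiz vs Pham — 11–6, Ruiz advances.
Round 2: Ruiz vs Novak — 12–5, Ruiz advances.
Round 3: Ruiz vs Janssen — 7–10, Janssen advances.
Janssen survives the agenda.

Janssen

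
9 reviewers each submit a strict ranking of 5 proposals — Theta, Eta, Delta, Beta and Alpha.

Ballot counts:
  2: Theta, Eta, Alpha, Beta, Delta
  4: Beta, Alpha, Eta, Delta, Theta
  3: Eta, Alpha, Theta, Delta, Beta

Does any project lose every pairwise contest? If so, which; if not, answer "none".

Pairwise majorities:
Theta vs Eta: 2 for Theta, 7 for Eta — Eta by 7–2.
Theta vs Delta: Theta wins 5–4.
Theta vs Beta: Theta preferred on 2+3 = 5 ballots; Theta wins 5–4.
Theta vs Alpha: Theta preferred on 2 ballots; Alpha wins 7–2.
Eta vs Delta: 9 to 0, Eta.
Eta vs Beta: 2+3 = 5 for Eta, 4 for Beta — Eta by 5–4.
Eta vs Alpha: Eta is ranked higher on 2+3 = 5 ballots, Alpha on 4. Eta wins 5–4.
Delta vs Beta: 3 for Delta, 6 for Beta — Beta by 6–3.
Delta–Alpha: Alpha 9–0.
Beta–Alpha: Alpha 5–4.
Delta loses to every other project — it is the Condorcet loser.

Delta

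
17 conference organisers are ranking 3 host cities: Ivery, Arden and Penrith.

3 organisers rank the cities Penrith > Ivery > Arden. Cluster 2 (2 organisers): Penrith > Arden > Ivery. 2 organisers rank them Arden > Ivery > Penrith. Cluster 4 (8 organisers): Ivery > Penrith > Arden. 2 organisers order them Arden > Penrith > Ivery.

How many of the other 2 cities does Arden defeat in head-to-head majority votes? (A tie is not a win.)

Arden against each rival (17 organisers):
Arden vs Ivery: Ivery wins 11–6.
Arden vs Penrith: Arden is ranked higher on 2+2 = 4 ballots, Penrith on 13. Penrith wins 13–4.
Arden beats no one; loses to Ivery, Penrith — 0 pairwise wins.

0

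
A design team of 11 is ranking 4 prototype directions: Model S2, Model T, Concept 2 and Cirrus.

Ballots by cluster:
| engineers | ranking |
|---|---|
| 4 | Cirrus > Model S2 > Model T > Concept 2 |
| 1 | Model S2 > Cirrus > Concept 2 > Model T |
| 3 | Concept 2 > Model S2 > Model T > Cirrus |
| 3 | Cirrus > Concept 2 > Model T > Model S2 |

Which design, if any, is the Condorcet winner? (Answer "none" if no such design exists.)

Cirrus

Pairwise majorities:
Model S2 vs Model T: Model S2 preferred on 4+1+3 = 8 ballots; Model S2 wins 8–3.
Model S2 vs Concept 2: Model S2 preferred on 4+1 = 5 ballots; Concept 2 wins 6–5.
Model S2 vs Cirrus: 4 to 7, Cirrus.
Model T vs Concept 2: 4 to 7, Concept 2.
Model T vs Cirrus: Cirrus, 8–3.
Concept 2 vs Cirrus: Concept 2 preferred on 3 ballots; Cirrus wins 8–3.
Cirrus wins every pairwise contest, so Cirrus is the Condorcet winner.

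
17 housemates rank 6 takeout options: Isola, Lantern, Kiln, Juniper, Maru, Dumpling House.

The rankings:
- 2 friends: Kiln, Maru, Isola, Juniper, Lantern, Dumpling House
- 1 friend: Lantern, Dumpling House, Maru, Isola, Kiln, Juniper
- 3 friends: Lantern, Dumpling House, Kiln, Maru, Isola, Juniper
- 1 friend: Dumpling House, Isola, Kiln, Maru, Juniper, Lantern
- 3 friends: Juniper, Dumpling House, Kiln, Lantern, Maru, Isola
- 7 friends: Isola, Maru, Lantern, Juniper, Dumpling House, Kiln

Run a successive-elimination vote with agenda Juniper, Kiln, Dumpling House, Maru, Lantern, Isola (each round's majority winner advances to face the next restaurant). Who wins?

Maru

Round 1: Juniper vs Kiln — 10–7, Juniper advances.
Round 2: Juniper vs Dumpling House — 12–5, Juniper advances.
Round 3: Juniper vs Maru — 3–14, Maru advances.
Round 4: Maru vs Lantern — 10–7, Maru advances.
Round 5: Maru vs Isola — 9–8, Maru advances.
The agenda winner is Maru.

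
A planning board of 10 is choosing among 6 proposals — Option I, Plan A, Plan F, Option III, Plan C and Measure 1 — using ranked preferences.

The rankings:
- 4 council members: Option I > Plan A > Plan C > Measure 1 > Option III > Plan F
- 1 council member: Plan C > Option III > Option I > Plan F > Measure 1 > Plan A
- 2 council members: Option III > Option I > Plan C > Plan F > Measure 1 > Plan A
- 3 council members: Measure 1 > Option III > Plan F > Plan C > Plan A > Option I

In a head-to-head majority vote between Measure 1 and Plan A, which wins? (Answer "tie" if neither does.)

Ballots ranking Measure 1 above Plan A: 1 + 2 + 3 = 6.
Ballots ranking Plan A above Measure 1: 10 − 6 = 4.
Measure 1 wins the head-to-head 6–4.

Measure 1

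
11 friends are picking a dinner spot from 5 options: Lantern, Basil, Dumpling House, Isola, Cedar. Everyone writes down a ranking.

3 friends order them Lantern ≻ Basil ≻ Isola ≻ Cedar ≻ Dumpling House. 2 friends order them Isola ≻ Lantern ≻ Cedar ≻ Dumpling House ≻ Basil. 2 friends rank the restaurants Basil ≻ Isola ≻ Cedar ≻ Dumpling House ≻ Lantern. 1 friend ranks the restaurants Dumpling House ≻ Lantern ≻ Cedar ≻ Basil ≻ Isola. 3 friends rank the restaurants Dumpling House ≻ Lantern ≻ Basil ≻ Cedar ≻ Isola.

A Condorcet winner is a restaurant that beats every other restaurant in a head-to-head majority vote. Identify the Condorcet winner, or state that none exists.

Head-to-head results (11 friends):
Lantern vs Basil: 3+2+1+3 = 9 for Lantern, 2 for Basil — Lantern by 9–2.
Lantern vs Dumpling House: Lantern is ranked higher on 3+2 = 5 ballots, Dumpling House on 6. Dumpling House wins 6–5.
Lantern vs Isola: 7 to 4, Lantern.
Lantern vs Cedar: Lantern is ranked higher on 3+2+1+3 = 9 ballots, Cedar on 2. Lantern wins 9–2.
Basil vs Dumpling House: 5 to 6, Dumpling House.
Basil vs Isola: 3+2+1+3 = 9 for Basil, 2 for Isola — Basil by 9–2.
Basil vs Cedar: 8 to 3, Basil.
Dumpling House vs Isola: Dumpling House is ranked higher on 1+3 = 4 ballots, Isola on 7. Isola wins 7–4.
Dumpling House vs Cedar: 1+3 = 4 for Dumpling House, 7 for Cedar — Cedar by 7–4.
Isola vs Cedar: Isola preferred on 3+2+2 = 7 ballots; Isola wins 7–4.
No restaurant is unbeaten: Lantern loses to Dumpling House; Basil loses to Lantern; Dumpling House loses to Isola; Isola loses to Lantern; Cedar loses to Lantern. In particular Lantern → Isola → Dumpling House → Lantern is a majority cycle — no Condorcet winner exists.

none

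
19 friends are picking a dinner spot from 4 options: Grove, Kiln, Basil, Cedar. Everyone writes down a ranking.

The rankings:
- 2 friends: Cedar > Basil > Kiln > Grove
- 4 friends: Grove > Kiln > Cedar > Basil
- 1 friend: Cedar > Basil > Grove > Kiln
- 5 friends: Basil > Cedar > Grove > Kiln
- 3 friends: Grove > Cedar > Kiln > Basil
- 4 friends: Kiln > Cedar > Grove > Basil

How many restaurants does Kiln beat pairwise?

Kiln against each rival (19 friends):
Kiln vs Grove: Grove, 13–6.
Kiln vs Basil: Kiln preferred on 4+3+4 = 11 ballots; Kiln wins 11–8.
Kiln vs Cedar: Cedar wins 11–8.
Kiln beats Basil; loses to Grove, Cedar — 1 pairwise win.

1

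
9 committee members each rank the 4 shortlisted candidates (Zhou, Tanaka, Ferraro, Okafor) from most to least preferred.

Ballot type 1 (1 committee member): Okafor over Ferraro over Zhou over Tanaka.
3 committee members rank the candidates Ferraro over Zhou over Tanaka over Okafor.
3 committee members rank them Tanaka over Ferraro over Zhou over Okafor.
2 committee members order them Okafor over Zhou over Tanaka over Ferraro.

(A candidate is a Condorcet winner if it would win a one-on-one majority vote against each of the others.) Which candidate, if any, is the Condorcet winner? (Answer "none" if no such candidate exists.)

Check each pair by majority over 9 ballots:
Zhou vs Tanaka: 6 to 3, Zhou.
Zhou vs Ferraro: Ferraro wins 7–2.
Zhou–Okafor: Zhou 6–3.
Tanaka vs Ferraro: Tanaka, 5–4.
Tanaka vs Okafor: Tanaka, 6–3.
Ferraro vs Okafor: Ferraro preferred on 3+3 = 6 ballots; Ferraro wins 6–3.
Each candidate drops at least one matchup (Zhou loses to Ferraro; Tanaka loses to Zhou; Ferraro loses to Tanaka; Okafor loses to Zhou); the cycle Zhou → Tanaka → Ferraro → Zhou rules out a Condorcet winner.

none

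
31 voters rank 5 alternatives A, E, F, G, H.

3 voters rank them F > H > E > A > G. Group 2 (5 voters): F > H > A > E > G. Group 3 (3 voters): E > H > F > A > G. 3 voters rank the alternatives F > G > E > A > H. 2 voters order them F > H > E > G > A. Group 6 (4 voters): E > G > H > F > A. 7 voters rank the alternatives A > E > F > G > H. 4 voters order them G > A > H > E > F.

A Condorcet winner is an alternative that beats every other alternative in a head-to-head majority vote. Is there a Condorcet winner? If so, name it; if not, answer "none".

none

Head-to-head results (31 voters):
A vs E: A is ranked higher on 5+7+4 = 16 ballots, E on 15. A wins 16–15.
A vs F: 7+4 = 11 for A, 20 for F — F by 20–11.
A vs G: A preferred on 3+5+3+7 = 18 ballots; A wins 18–13.
A vs H: 14 to 17, H.
E vs F: 18 to 13, E.
E vs G: E preferred on 3+5+3+2+4+7 = 24 ballots; E wins 24–7.
E vs H: 3+3+4+7 = 17 for E, 14 for H — E by 17–14.
F vs G: F preferred on 3+5+3+3+2+7 = 23 ballots; F wins 23–8.
F vs H: F is ranked higher on 3+5+3+2+7 = 20 ballots, H on 11. F wins 20–11.
G vs H: G preferred on 3+4+7+4 = 18 ballots; G wins 18–13.
Every alternative loses at least once (A loses to F; E loses to A; F loses to E; G loses to A; H loses to E). The majority relation contains the cycle A → E → F → A, so there is no Condorcet winner.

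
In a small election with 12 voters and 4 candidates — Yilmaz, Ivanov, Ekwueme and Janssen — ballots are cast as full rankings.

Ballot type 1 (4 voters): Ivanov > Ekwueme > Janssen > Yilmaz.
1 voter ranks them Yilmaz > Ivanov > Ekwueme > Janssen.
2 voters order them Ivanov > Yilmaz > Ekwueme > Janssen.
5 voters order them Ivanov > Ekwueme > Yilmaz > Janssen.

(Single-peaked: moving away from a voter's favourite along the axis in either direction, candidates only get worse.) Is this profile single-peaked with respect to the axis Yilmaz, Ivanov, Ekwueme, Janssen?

Axis positions: Yilmaz=1, Ivanov=2, Ekwueme=3, Janssen=4.
Ballot type 1 (peak Ivanov at position 2): ranking walks positions 2-3-4-1, expanding outward from the peak — single-peaked.
Ballot type 2 (peak Yilmaz at position 1): ranking walks positions 1-2-3-4, expanding outward from the peak — single-peaked.
Ballot type 3 (peak Ivanov at position 2): ranking walks positions 2-1-3-4, expanding outward from the peak — single-peaked.
Ballot type 4 (peak Ivanov at position 2): ranking walks positions 2-3-1-4, expanding outward from the peak — single-peaked.
Every ranking is single-peaked on this axis.

yes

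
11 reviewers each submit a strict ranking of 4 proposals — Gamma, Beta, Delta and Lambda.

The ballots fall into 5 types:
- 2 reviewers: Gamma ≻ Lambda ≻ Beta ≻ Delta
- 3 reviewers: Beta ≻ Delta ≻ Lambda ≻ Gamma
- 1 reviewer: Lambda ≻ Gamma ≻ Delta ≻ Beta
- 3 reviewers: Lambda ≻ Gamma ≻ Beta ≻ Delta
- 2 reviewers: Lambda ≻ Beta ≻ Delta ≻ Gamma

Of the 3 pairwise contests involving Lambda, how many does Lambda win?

Lambda against each rival (11 reviewers):
Lambda vs Gamma: Lambda wins 9–2.
Lambda vs Beta: Lambda, 8–3.
Lambda vs Delta: Lambda is ranked higher on 2+1+3+2 = 8 ballots, Delta on 3. Lambda wins 8–3.
Lambda beats Gamma, Beta, Delta — 3 pairwise wins.

3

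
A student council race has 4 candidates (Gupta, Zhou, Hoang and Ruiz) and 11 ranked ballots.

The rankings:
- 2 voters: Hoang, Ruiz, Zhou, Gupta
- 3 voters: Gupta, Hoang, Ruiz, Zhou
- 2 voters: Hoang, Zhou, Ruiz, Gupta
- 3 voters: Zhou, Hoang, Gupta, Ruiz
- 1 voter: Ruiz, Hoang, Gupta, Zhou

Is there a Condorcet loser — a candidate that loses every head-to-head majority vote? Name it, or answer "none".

Pairwise majorities:
Gupta–Zhou: Zhou 7–4.
Gupta vs Hoang: Hoang, 8–3.
Gupta vs Ruiz: 3+3 = 6 for Gupta, 5 for Ruiz — Gupta by 6–5.
Zhou vs Hoang: Zhou is ranked higher on 3 ballots, Hoang on 8. Hoang wins 8–3.
Zhou vs Ruiz: 2+3 = 5 for Zhou, 6 for Ruiz — Ruiz by 6–5.
Hoang–Ruiz: Hoang 10–1.
Every candidate wins at least one matchup (Gupta beats Ruiz; Zhou beats Gupta; Hoang beats Gupta; Ruiz beats Zhou), so there is no Condorcet loser.

none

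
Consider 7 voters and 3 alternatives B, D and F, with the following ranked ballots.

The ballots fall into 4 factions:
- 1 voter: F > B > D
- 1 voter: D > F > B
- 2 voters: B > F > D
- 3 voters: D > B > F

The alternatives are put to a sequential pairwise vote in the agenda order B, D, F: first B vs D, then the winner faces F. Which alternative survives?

D

Round 1: B vs D — 3–4, D advances.
Round 2: D vs F — 4–3, D advances.
D survives the agenda.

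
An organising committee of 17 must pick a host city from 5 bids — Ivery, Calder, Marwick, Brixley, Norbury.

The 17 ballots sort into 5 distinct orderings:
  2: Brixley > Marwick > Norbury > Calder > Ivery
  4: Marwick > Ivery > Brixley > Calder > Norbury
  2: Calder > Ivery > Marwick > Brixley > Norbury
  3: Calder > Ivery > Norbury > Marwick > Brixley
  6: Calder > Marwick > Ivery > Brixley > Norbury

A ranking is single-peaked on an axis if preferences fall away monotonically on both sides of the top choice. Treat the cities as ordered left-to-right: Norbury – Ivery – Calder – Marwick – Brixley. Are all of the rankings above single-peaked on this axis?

Axis positions: Norbury=1, Ivery=2, Calder=3, Marwick=4, Brixley=5.
Faction 1: ranking walks positions 5-4-1-3-2; Norbury is ranked above Calder even though Calder lies between Norbury and the peak Brixley on the axis — preferences dip and rise again. Not single-peaked.
Faction 2: ranking walks positions 4-2-5-3-1; Ivery is ranked above Calder even though Calder lies between Ivery and the peak Marwick on the axis — preferences dip and rise again. Not single-peaked.
Faction 3 (peak Calder at position 3): ranking walks positions 3-2-4-5-1, expanding outward from the peak — single-peaked.
Faction 4 (peak Calder at position 3): ranking walks positions 3-2-1-4-5, expanding outward from the peak — single-peaked.
Faction 5 (peak Calder at position 3): ranking walks positions 3-4-2-5-1, expanding outward from the peak — single-peaked.
Faction 1 violates single-peakedness, so the profile is not single-peaked on this axis.

no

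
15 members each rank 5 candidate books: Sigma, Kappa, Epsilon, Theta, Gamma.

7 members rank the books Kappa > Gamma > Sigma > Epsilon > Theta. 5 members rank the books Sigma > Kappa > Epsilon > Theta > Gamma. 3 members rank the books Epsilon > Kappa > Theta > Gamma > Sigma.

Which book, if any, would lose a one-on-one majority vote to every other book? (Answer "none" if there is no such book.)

Head-to-head results (15 members):
Sigma vs Kappa: Kappa, 10–5.
Sigma vs Epsilon: Sigma preferred on 7+5 = 12 ballots; Sigma wins 12–3.
Sigma vs Theta: Sigma is ranked higher on 7+5 = 12 ballots, Theta on 3. Sigma wins 12–3.
Sigma vs Gamma: 5 for Sigma, 10 for Gamma — Gamma by 10–5.
Kappa vs Epsilon: Kappa preferred on 7+5 = 12 ballots; Kappa wins 12–3.
Kappa vs Theta: Kappa wins 15–0.
Kappa–Gamma: Kappa 15–0.
Epsilon vs Theta: Epsilon wins 15–0.
Epsilon vs Gamma: Epsilon wins 8–7.
Theta vs Gamma: 8 to 7, Theta.
Every book wins at least one matchup (Sigma beats Epsilon; Kappa beats Sigma; Epsilon beats Theta; Theta beats Gamma; Gamma beats Sigma), so there is no Condorcet loser.

none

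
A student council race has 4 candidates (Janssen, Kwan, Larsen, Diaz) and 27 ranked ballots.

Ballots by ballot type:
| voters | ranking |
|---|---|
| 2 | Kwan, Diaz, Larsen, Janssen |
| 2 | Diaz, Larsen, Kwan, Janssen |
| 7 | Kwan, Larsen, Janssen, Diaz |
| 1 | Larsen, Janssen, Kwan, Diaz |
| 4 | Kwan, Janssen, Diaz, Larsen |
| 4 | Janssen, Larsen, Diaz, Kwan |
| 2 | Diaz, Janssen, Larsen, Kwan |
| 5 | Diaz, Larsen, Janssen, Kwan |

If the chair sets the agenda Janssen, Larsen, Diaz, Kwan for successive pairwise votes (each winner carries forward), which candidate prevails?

Kwan

Round 1: Janssen vs Larsen — 10–17, Larsen advances.
Round 2: Larsen vs Diaz — 12–15, Diaz advances.
Round 3: Diaz vs Kwan — 13–14, Kwan advances.
The agenda winner is Kwan.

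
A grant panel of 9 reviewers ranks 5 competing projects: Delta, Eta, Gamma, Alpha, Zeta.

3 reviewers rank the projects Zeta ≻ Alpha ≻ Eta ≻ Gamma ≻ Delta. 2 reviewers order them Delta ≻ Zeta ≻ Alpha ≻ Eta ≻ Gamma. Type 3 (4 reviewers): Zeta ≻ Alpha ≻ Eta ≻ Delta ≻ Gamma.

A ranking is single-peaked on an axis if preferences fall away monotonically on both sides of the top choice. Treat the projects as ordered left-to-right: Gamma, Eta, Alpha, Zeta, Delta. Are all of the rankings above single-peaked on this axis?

yes

Axis positions: Gamma=1, Eta=2, Alpha=3, Zeta=4, Delta=5.
Type 1 (peak Zeta at position 4): ranking walks positions 4-3-2-1-5, expanding outward from the peak — single-peaked.
Type 2 (peak Delta at position 5): ranking walks positions 5-4-3-2-1, expanding outward from the peak — single-peaked.
Type 3 (peak Zeta at position 4): ranking walks positions 4-3-2-5-1, expanding outward from the peak — single-peaked.
Every ranking is single-peaked on this axis.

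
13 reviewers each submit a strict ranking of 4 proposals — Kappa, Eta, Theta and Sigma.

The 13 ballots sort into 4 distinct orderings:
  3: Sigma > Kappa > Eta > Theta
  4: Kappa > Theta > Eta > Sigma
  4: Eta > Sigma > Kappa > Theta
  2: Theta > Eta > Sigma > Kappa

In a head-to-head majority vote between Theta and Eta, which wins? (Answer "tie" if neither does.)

Ballots ranking Theta above Eta: 4 + 2 = 6.
Ballots ranking Eta above Theta: 13 − 6 = 7.
Eta wins the head-to-head 7–6.

Eta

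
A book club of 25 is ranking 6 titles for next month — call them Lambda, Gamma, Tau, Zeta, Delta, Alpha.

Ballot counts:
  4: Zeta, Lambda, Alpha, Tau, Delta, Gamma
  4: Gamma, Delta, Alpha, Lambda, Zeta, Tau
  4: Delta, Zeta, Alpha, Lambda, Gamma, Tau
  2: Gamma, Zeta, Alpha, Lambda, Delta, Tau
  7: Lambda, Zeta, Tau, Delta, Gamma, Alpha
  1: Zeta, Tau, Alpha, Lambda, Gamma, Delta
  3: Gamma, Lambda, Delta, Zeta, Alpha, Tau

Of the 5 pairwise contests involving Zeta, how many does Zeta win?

Zeta against each rival (25 members):
Zeta vs Lambda: Zeta is ranked higher on 4+4+2+1 = 11 ballots, Lambda on 14. Lambda wins 14–11.
Zeta vs Gamma: Zeta, 16–9.
Zeta vs Tau: Zeta is ranked higher on 25 ballots, Tau on 0. Zeta wins 25–0.
Zeta vs Delta: Zeta is ranked higher on 4+2+7+1 = 14 ballots, Delta on 11. Zeta wins 14–11.
Zeta–Alpha: Zeta 21–4.
Zeta beats Gamma, Tau, Delta, Alpha; loses to Lambda — 4 pairwise wins.

4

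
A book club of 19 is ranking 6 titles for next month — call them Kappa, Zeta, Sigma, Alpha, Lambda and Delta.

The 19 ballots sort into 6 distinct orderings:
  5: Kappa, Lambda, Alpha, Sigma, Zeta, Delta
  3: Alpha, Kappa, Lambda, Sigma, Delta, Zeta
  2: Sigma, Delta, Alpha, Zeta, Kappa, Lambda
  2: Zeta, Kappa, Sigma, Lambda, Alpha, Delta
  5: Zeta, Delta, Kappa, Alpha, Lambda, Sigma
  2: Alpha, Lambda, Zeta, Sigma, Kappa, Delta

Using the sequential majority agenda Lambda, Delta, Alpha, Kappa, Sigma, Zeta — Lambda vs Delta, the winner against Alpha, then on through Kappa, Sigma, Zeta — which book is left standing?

Zeta

Round 1: Lambda vs Delta — 12–7, Lambda advances.
Round 2: Lambda vs Alpha — 7–12, Alpha advances.
Round 3: Alpha vs Kappa — 7–12, Kappa advances.
Round 4: Kappa vs Sigma — 15–4, Kappa advances.
Round 5: Kappa vs Zeta — 8–11, Zeta advances.
Zeta survives the agenda.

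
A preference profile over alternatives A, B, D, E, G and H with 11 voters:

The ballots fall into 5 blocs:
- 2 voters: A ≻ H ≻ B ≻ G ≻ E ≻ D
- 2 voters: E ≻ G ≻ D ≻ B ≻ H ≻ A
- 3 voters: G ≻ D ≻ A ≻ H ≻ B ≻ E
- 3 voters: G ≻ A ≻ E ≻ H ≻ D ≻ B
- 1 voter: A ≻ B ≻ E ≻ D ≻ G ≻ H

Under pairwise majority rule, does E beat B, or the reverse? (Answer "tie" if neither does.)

B

Ballots ranking E above B: 2 + 3 = 5.
Ballots ranking B above E: 11 − 5 = 6.
B wins the head-to-head 6–5.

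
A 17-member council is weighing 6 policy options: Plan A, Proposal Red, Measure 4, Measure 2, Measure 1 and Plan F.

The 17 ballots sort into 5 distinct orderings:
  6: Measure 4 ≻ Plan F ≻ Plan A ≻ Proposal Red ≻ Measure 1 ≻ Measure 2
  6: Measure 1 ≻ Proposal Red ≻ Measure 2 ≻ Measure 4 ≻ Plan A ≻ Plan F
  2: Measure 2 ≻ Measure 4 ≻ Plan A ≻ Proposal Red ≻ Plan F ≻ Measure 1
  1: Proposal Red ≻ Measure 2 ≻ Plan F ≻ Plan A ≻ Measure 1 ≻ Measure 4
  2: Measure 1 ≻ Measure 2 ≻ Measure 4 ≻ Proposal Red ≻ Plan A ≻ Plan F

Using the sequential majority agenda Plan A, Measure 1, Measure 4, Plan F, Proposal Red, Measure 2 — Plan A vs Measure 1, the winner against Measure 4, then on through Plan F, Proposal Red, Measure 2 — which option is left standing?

Round 1: Plan A vs Measure 1 — 9–8, Plan A advances.
Round 2: Plan A vs Measure 4 — 1–16, Measure 4 advances.
Round 3: Measure 4 vs Plan F — 16–1, Measure 4 advances.
Round 4: Measure 4 vs Proposal Red — 10–7, Measure 4 advances.
Round 5: Measure 4 vs Measure 2 — 6–11, Measure 2 advances.
Measure 2 survives the agenda.

Measure 2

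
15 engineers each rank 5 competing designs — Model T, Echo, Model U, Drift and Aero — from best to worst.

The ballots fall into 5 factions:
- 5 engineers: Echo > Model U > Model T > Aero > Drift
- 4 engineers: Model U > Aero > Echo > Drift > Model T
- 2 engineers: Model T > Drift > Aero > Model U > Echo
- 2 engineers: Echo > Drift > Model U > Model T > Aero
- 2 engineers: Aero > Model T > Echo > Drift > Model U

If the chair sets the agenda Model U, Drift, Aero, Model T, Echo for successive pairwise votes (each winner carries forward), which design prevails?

Round 1: Model U vs Drift — 9–6, Model U advances.
Round 2: Model U vs Aero — 11–4, Model U advances.
Round 3: Model U vs Model T — 11–4, Model U advances.
Round 4: Model U vs Echo — 6–9, Echo advances.
Echo survives the agenda.

Echo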